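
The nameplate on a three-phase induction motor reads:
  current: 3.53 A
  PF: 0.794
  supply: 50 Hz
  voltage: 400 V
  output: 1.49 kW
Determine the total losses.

452 W

P_in = √3·V·I·cosφ = 1.732×400×3.53×0.794 = 1942 W
P_out = 1490 W
Losses = P_in − P_out = 1942 − 1490 = 452 W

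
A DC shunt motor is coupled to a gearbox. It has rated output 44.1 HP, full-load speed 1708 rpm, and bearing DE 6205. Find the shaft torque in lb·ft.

P_out = 44.1 × 746 = 32899 W
ω = 2π × 1708/60 = 178.9 rad/s
τ = P_out/ω = 32899/178.9 = 183.9 N·m
In lb·ft: 183.9/1.356 = 136 lb·ft

136 lb·ft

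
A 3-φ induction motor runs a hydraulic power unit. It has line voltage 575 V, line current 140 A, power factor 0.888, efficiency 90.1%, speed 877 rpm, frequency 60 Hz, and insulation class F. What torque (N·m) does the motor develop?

1210 N·m

P_in = √3·V·I·cosφ = 1.732 × 575 × 140 × 0.888 = 123810 W
P_out = η·P_in = 0.901 × 123810 = 111553 W
n = 877 rpm
ω = 2π×877/60 = 91.84 rad/s
τ = P_out/ω = 111553/91.84 = 1210 N·m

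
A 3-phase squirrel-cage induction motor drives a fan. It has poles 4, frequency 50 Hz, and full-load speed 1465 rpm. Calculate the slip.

2.3 %

n_s = 120f/p = 120×50/4 = 1500 rpm
s = (n_s − n)/n_s = (1500 − 1465)/1500 = 0.0233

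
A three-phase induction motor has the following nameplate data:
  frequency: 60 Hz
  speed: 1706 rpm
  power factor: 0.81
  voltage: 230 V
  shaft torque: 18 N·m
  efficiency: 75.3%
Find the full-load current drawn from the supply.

13.2 A

ω = 2π×1706/60 = 178.7 rad/s; P_out = τω = 18 × 178.7 = 3217 W
P_in = P_out / η = 3217 / 0.753 = 4272 W
I_L = P_in / (√3·V_L·cosφ) = 4272 / (1.732 × 230 × 0.81) = 13.2 A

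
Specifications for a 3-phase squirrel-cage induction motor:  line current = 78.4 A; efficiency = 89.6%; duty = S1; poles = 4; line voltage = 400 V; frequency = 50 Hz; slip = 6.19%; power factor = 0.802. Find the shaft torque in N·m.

265 N·m

P_in = √3·V·I·cosφ = 1.732 × 400 × 78.4 × 0.802 = 43561 W
P_out = η·P_in = 0.896 × 43561 = 39031 W
n_s = 120×50/4 = 1500 rpm; n = 1500×(1−0.0619) = 1407 rpm
ω = 2π×1407/60 = 147.3 rad/s
τ = P_out/ω = 39031/147.3 = 265 N·m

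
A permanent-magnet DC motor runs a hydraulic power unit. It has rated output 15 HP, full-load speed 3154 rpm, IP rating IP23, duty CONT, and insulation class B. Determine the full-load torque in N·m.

33.9 N·m

P_out = 15 × 746 = 11190 W
ω = 2π × 3154/60 = 330.3 rad/s
τ = P_out/ω = 11190/330.3 = 33.9 N·m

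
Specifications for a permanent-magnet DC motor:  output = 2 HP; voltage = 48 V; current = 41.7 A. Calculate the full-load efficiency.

P_out = 2 × 746 = 1492 W
P_in = V·I = 48 × 41.7 = 2002 W
η = P_out / P_in = 1492 / 2002 = 0.745 = 74.5%

74.5 %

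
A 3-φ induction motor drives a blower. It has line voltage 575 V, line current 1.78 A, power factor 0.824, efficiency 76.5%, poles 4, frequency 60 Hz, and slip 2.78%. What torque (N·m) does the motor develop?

P_in = √3·V·I·cosφ = 1.732 × 575 × 1.78 × 0.824 = 1461 W
P_out = η·P_in = 0.765 × 1461 = 1118 W
n_s = 120×60/4 = 1800 rpm; n = 1800×(1−0.0278) = 1750 rpm
ω = 2π×1750/60 = 183.3 rad/s
τ = P_out/ω = 1118/183.3 = 6.1 N·m

6.1 N·m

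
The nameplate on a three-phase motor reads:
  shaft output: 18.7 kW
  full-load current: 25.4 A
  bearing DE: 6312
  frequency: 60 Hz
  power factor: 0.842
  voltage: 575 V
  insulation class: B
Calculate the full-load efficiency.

87.8 %

P_out = 18.7 kW = 18700 W
P_in = √3·V_L·I_L·cosφ = 1.732 × 575 × 25.4 × 0.842 = 21299 W
η = P_out / P_in = 18700 / 21299 = 0.878 = 87.8%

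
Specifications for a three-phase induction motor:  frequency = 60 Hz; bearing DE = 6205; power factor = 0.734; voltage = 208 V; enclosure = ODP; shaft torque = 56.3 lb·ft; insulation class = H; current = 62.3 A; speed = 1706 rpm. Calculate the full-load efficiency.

82.8 %

τ = 56.3 lb·ft × 1.356 = 76.34 N·m
ω = 2π × 1706/60 = 178.7 rad/s; P_out = τω = 76.34 × 178.7 = 13642 W
P_in = √3·V_L·I_L·cosφ = 1.732 × 208 × 62.3 × 0.734 = 16474 W
η = P_out / P_in = 13642 / 16474 = 0.828 = 82.8%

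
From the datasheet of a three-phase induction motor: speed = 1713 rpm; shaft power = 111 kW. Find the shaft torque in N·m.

619 N·m

ω = 2π × 1713/60 = 179.4 rad/s
τ = P/ω = 111000/179.4 = 619 N·m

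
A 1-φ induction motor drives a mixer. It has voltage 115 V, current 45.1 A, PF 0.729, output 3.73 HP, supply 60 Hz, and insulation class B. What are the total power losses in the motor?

998 W

P_in = V·I·cosφ = 115×45.1×0.729 = 3781 W
P_out = 3.73×746 = 2783 W
Losses = P_in − P_out = 3781 − 2783 = 998 W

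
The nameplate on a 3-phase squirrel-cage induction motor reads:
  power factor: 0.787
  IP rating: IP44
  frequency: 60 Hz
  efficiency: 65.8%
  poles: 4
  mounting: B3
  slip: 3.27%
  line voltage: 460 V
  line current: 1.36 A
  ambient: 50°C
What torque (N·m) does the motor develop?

P_in = √3·V·I·cosφ = 1.732 × 460 × 1.36 × 0.787 = 853 W
P_out = η·P_in = 0.658 × 853 = 561 W
n_s = 120×60/4 = 1800 rpm; n = 1800×(1−0.0327) = 1741 rpm
ω = 2π×1741/60 = 182.3 rad/s
τ = P_out/ω = 561/182.3 = 3.08 N·m

3.08 N·m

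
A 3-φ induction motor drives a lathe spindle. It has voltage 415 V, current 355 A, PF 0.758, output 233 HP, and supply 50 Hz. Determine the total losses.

P_in = √3·V·I·cosφ = 1.732×415×355×0.758 = 193417 W
P_out = 233×746 = 173818 W
Losses = P_in − P_out = 193417 − 173818 = 19599 W

19600 W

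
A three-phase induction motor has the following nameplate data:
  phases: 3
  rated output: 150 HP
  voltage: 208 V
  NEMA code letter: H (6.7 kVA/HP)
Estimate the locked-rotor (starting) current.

2790 A

S_LR = 6.7 × 150 = 1005 kVA
I_LR = S_LR/(√3·V_L) = 1005000/(1.732×208) = 2790 A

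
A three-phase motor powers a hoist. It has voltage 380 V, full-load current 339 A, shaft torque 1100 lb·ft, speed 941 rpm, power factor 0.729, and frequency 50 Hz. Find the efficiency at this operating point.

τ = 1100 lb·ft × 1.356 = 1492 N·m
ω = 2π × 941/60 = 98.54 rad/s; P_out = τω = 1492 × 98.54 = 147022 W
P_in = √3·V_L·I_L·cosφ = 1.732 × 380 × 339 × 0.729 = 162652 W
η = P_out / P_in = 147022 / 162652 = 0.904 = 90.4%

90.4 %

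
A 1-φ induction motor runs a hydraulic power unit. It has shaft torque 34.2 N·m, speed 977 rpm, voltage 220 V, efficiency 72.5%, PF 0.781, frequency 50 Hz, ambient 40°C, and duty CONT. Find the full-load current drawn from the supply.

ω = 2π×977/60 = 102.3 rad/s; P_out = τω = 34.2 × 102.3 = 3499 W
P_in = P_out / η = 3499 / 0.725 = 4826 W
I = P_in / (V·cosφ) = 4826 / (220 × 0.781) = 28.1 A

28.1 A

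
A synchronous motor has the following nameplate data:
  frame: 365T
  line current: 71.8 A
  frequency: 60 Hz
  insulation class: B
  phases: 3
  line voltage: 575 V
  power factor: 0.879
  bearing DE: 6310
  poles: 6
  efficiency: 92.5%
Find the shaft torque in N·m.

463 N·m

P_in = √3·V·I·cosφ = 1.732 × 575 × 71.8 × 0.879 = 62853 W
P_out = η·P_in = 0.925 × 62853 = 58139 W
n = n_s = 120×60/6 = 1200 rpm (synchronous)
ω = 2π×1200/60 = 125.7 rad/s
τ = P_out/ω = 58139/125.7 = 463 N·m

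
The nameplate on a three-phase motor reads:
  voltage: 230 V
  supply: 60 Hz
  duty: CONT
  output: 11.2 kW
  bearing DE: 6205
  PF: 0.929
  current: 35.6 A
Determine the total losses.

P_in = √3·V·I·cosφ = 1.732×230×35.6×0.929 = 13175 W
P_out = 11200 W
Losses = P_in − P_out = 13175 − 11200 = 1975 W

1980 W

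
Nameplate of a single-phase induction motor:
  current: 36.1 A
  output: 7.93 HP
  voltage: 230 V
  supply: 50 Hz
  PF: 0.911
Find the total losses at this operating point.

P_in = V·I·cosφ = 230×36.1×0.911 = 7564 W
P_out = 7.93×746 = 5916 W
Losses = P_in − P_out = 7564 − 5916 = 1648 W

1650 W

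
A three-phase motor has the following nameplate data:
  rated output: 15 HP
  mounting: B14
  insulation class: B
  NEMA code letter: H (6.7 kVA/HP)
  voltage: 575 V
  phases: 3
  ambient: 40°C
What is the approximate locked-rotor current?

101 A

S_LR = 6.7 × 15 = 100.5 kVA
I_LR = S_LR/(√3·V_L) = 100500/(1.732×575) = 101 A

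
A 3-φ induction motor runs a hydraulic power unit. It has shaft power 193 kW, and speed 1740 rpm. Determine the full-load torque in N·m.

1060 N·m

ω = 2π × 1740/60 = 182.2 rad/s
τ = P/ω = 193000/182.2 = 1060 N·m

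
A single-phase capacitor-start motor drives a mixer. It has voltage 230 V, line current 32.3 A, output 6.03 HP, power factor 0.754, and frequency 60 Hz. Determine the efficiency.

P_out = 6.03 × 746 = 4498 W
P_in = V·I·cosφ = 230 × 32.3 × 0.754 = 5601 W
η = P_out / P_in = 4498 / 5601 = 0.803 = 80.3%

80.3 %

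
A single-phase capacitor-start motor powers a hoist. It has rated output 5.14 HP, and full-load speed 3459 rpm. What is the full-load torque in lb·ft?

P_out = 5.14 × 746 = 3834 W
ω = 2π × 3459/60 = 362.2 rad/s
τ = P_out/ω = 3834/362.2 = 10.59 N·m
In lb·ft: 10.59/1.356 = 7.81 lb·ft

7.81 lb·ft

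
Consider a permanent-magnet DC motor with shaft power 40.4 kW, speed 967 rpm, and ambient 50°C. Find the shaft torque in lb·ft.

294 lb·ft

ω = 2π × 967/60 = 101.3 rad/s
τ = P/ω = 40400/101.3 = 398.8 N·m
In lb·ft: 398.8/1.356 = 294 lb·ft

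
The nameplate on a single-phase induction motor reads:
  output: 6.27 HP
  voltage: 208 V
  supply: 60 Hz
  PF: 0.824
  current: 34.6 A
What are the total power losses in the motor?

P_in = V·I·cosφ = 208×34.6×0.824 = 5930 W
P_out = 6.27×746 = 4677 W
Losses = P_in − P_out = 5930 − 4677 = 1253 W

1.25 kW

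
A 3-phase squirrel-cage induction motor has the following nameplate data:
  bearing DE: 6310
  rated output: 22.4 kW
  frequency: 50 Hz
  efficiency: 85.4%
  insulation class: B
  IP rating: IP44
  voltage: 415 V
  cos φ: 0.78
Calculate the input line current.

46.8 A

P_out = 22.4 kW = 22400 W
P_in = P_out / η = 22400 / 0.854 = 26230 W
I_L = P_in / (√3·V_L·cosφ) = 26230 / (1.732 × 415 × 0.78) = 46.8 A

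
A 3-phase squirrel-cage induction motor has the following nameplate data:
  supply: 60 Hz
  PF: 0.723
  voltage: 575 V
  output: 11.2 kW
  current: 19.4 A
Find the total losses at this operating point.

2770 W

P_in = √3·V·I·cosφ = 1.732×575×19.4×0.723 = 13969 W
P_out = 11200 W
Losses = P_in − P_out = 13969 − 11200 = 2769 W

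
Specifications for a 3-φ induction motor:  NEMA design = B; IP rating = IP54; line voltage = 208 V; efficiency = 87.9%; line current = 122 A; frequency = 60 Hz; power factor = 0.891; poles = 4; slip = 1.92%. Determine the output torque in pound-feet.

137 lb·ft

P_in = √3·V·I·cosφ = 1.732 × 208 × 122 × 0.891 = 39161 W
P_out = η·P_in = 0.879 × 39161 = 34423 W
n_s = 120×60/4 = 1800 rpm; n = 1800×(1−0.0192) = 1765 rpm
ω = 2π×1765/60 = 184.8 rad/s
τ = P_out/ω = 34423/184.8 = 186.3 N·m
In lb·ft: 186.3/1.356 = 137 lb·ft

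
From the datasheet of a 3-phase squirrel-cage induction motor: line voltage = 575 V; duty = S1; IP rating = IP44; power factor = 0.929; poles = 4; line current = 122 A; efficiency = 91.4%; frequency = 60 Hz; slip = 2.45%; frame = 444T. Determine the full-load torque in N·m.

P_in = √3·V·I·cosφ = 1.732 × 575 × 122 × 0.929 = 112873 W
P_out = η·P_in = 0.914 × 112873 = 103166 W
n_s = 120×60/4 = 1800 rpm; n = 1800×(1−0.0245) = 1756 rpm
ω = 2π×1756/60 = 183.9 rad/s
τ = P_out/ω = 103166/183.9 = 561 N·m

561 N·m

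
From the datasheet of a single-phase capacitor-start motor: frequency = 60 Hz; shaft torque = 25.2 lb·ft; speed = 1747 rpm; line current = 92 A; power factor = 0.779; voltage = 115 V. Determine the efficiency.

75.8 %

τ = 25.2 lb·ft × 1.356 = 34.17 N·m
ω = 2π × 1747/60 = 182.9 rad/s; P_out = τω = 34.17 × 182.9 = 6250 W
P_in = V·I·cosφ = 115 × 92 × 0.779 = 8242 W
η = P_out / P_in = 6250 / 8242 = 0.758 = 75.8%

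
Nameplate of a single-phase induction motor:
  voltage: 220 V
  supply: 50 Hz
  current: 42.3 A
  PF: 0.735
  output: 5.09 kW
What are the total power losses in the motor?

1.75 kW

P_in = V·I·cosφ = 220×42.3×0.735 = 6840 W
P_out = 5090 W
Losses = P_in − P_out = 6840 − 5090 = 1750 W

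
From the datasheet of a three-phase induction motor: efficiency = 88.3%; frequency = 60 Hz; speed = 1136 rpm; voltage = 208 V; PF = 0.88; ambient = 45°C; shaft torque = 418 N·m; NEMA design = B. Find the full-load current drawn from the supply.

178 A

ω = 2π×1136/60 = 119 rad/s; P_out = τω = 418 × 119 = 49742 W
P_in = P_out / η = 49742 / 0.883 = 56333 W
I_L = P_in / (√3·V_L·cosφ) = 56333 / (1.732 × 208 × 0.88) = 178 A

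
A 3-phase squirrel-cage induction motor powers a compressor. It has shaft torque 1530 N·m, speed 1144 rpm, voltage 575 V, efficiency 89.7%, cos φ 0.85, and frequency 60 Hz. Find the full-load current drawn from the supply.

241 A

ω = 2π×1144/60 = 119.8 rad/s; P_out = τω = 1530 × 119.8 = 183294 W
P_in = P_out / η = 183294 / 0.897 = 204341 W
I_L = P_in / (√3·V_L·cosφ) = 204341 / (1.732 × 575 × 0.85) = 241 A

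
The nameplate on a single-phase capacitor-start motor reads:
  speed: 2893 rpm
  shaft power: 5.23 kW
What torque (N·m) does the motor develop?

17.3 N·m

ω = 2π × 2893/60 = 303 rad/s
τ = P/ω = 5230/303 = 17.3 N·m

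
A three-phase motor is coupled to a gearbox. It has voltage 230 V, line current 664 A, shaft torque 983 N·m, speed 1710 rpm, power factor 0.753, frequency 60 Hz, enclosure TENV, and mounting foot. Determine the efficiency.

ω = 2π × 1710/60 = 179.1 rad/s; P_out = τω = 983 × 179.1 = 176055 W
P_in = √3·V_L·I_L·cosφ = 1.732 × 230 × 664 × 0.753 = 199177 W
η = P_out / P_in = 176055 / 199177 = 0.884 = 88.4%

88.4 %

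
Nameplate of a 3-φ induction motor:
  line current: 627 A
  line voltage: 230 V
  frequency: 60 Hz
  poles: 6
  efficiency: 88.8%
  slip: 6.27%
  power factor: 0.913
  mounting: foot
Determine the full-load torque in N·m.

P_in = √3·V·I·cosφ = 1.732 × 230 × 627 × 0.913 = 228042 W
P_out = η·P_in = 0.888 × 228042 = 202501 W
n_s = 120×60/6 = 1200 rpm; n = 1200×(1−0.0627) = 1125 rpm
ω = 2π×1125/60 = 117.8 rad/s
τ = P_out/ω = 202501/117.8 = 1720 N·m

1720 N·m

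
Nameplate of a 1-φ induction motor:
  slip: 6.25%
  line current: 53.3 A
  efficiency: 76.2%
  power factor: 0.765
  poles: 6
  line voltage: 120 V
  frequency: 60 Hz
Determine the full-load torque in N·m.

31.6 N·m

P_in = V·I·cosφ = 120 × 53.3 × 0.765 = 4893 W
P_out = η·P_in = 0.762 × 4893 = 3728 W
n_s = 120×60/6 = 1200 rpm; n = 1200×(1−0.0625) = 1125 rpm
ω = 2π×1125/60 = 117.8 rad/s
τ = P_out/ω = 3728/117.8 = 31.6 N·m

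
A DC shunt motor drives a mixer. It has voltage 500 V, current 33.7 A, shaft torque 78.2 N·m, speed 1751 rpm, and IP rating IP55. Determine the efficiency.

ω = 2π × 1751/60 = 183.4 rad/s; P_out = τω = 78.2 × 183.4 = 14342 W
P_in = V·I = 500 × 33.7 = 16850 W
η = P_out / P_in = 14342 / 16850 = 0.851 = 85.1%

85.1 %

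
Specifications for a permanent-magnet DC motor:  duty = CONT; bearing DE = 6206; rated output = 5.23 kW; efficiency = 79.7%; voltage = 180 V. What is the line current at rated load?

36.5 A

P_out = 5.23 kW = 5230 W
P_in = P_out / η = 5230 / 0.797 = 6562 W
I = P_in / V = 6562 / 180 = 36.5 A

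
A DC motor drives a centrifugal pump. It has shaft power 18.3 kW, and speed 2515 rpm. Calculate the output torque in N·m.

ω = 2π × 2515/60 = 263.4 rad/s
τ = P/ω = 18300/263.4 = 69.5 N·m

69.5 N·m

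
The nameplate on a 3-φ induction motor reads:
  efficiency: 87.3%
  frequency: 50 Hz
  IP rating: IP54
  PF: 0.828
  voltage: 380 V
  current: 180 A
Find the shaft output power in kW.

P_in = √3·V·I·cosφ = 1.732 × 380 × 180 × 0.828 = 98092 W
P_out = η·P_in = 0.873 × 98092 = 85634 W

85.6 kW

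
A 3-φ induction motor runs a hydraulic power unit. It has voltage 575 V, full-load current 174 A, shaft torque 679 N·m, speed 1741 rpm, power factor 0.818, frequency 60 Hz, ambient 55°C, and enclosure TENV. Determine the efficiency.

87.3 %

ω = 2π × 1741/60 = 182.3 rad/s; P_out = τω = 679 × 182.3 = 123782 W
P_in = √3·V_L·I_L·cosφ = 1.732 × 575 × 174 × 0.818 = 141748 W
η = P_out / P_in = 123782 / 141748 = 0.873 = 87.3%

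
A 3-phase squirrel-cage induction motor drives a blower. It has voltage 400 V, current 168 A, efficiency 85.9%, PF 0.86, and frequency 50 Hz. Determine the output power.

86 kW

P_in = √3·V·I·cosφ = 1.732 × 400 × 168 × 0.86 = 100096 W
P_out = η·P_in = 0.859 × 100096 = 85982 W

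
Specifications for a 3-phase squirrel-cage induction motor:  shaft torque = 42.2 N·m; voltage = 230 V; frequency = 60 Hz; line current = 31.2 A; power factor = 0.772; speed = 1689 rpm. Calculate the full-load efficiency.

77.8 %

ω = 2π × 1689/60 = 176.9 rad/s; P_out = τω = 42.2 × 176.9 = 7465 W
P_in = √3·V_L·I_L·cosφ = 1.732 × 230 × 31.2 × 0.772 = 9595 W
η = P_out / P_in = 7465 / 9595 = 0.778 = 77.8%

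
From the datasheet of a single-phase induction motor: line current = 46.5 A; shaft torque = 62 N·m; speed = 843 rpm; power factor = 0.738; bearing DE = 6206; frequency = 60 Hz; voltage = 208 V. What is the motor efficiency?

ω = 2π × 843/60 = 88.28 rad/s; P_out = τω = 62 × 88.28 = 5473 W
P_in = V·I·cosφ = 208 × 46.5 × 0.738 = 7138 W
η = P_out / P_in = 5473 / 7138 = 0.767 = 76.7%

76.7 %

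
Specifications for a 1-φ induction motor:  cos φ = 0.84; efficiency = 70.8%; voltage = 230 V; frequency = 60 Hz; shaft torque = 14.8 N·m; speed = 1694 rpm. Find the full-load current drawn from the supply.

ω = 2π×1694/60 = 177.4 rad/s; P_out = τω = 14.8 × 177.4 = 2626 W
P_in = P_out / η = 2626 / 0.708 = 3709 W
I = P_in / (V·cosφ) = 3709 / (230 × 0.84) = 19.2 A

19.2 A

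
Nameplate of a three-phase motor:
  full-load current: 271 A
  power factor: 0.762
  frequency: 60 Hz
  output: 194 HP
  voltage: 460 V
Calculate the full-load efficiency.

88.0 %

P_out = 194 × 746 = 144724 W
P_in = √3·V_L·I_L·cosφ = 1.732 × 460 × 271 × 0.762 = 164524 W
η = P_out / P_in = 144724 / 164524 = 0.880 = 88.0%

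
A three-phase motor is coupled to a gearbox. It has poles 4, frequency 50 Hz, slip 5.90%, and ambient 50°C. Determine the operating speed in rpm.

n_s = 120f/p = 120×50/4 = 1500 rpm
n = n_s(1 − s) = 1500 × (1 − 0.059) = 1412 rpm

1412 rpm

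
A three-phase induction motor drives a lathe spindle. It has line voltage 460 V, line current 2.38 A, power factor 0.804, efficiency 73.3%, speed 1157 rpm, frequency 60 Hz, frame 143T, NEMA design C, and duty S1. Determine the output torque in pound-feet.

P_in = √3·V·I·cosφ = 1.732 × 460 × 2.38 × 0.804 = 1525 W
P_out = η·P_in = 0.733 × 1525 = 1118 W
n = 1157 rpm
ω = 2π×1157/60 = 121.2 rad/s
τ = P_out/ω = 1118/121.2 = 9.224 N·m
In lb·ft: 9.224/1.356 = 6.8 lb·ft

6.8 lb·ft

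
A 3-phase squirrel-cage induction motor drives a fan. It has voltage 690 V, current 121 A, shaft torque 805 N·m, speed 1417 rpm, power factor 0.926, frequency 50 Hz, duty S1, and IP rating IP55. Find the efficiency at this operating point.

89.2 %

ω = 2π × 1417/60 = 148.4 rad/s; P_out = τω = 805 × 148.4 = 119462 W
P_in = √3·V_L·I_L·cosφ = 1.732 × 690 × 121 × 0.926 = 133904 W
η = P_out / P_in = 119462 / 133904 = 0.892 = 89.2%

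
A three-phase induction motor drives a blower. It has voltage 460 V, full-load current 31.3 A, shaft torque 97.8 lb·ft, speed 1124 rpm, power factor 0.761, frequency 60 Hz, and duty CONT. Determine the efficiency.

τ = 97.8 lb·ft × 1.356 = 132.6 N·m
ω = 2π × 1124/60 = 117.7 rad/s; P_out = τω = 132.6 × 117.7 = 15607 W
P_in = √3·V_L·I_L·cosφ = 1.732 × 460 × 31.3 × 0.761 = 18977 W
η = P_out / P_in = 15607 / 18977 = 0.822 = 82.2%

82.2 %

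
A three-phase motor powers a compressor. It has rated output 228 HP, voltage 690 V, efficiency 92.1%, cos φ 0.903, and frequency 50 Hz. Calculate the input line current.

171 A

P_out = 228 × 746 = 170088 W
P_in = P_out / η = 170088 / 0.921 = 184678 W
I_L = P_in / (√3·V_L·cosφ) = 184678 / (1.732 × 690 × 0.903) = 171 A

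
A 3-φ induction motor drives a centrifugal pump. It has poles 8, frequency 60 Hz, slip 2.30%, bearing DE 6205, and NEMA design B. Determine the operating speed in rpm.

879 rpm

n_s = 120f/p = 120×60/8 = 900 rpm
n = n_s(1 − s) = 900 × (1 − 0.023) = 879 rpm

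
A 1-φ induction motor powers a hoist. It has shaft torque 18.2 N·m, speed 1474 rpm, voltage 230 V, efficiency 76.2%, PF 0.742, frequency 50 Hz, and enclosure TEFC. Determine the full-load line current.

ω = 2π×1474/60 = 154.4 rad/s; P_out = τω = 18.2 × 154.4 = 2810 W
P_in = P_out / η = 2810 / 0.762 = 3688 W
I = P_in / (V·cosφ) = 3688 / (230 × 0.742) = 21.6 A

21.6 A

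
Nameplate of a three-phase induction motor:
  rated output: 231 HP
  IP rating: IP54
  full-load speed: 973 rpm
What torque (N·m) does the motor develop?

P_out = 231 × 746 = 172326 W
ω = 2π × 973/60 = 101.9 rad/s
τ = P_out/ω = 172326/101.9 = 1690 N·m

1690 N·m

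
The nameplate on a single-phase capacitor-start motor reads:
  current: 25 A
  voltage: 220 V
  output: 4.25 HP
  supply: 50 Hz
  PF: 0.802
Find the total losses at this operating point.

P_in = V·I·cosφ = 220×25×0.802 = 4411 W
P_out = 4.25×746 = 3171 W
Losses = P_in − P_out = 4411 − 3171 = 1240 W

1240 W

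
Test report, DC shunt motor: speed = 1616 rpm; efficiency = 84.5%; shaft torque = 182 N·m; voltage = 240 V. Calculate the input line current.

152 A

ω = 2π×1616/60 = 169.2 rad/s; P_out = τω = 182 × 169.2 = 30794 W
P_in = P_out / η = 30794 / 0.845 = 36443 W
I = P_in / V = 36443 / 240 = 152 A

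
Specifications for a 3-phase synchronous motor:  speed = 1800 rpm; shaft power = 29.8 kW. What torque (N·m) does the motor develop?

ω = 2π × 1800/60 = 188.5 rad/s
τ = P/ω = 29800/188.5 = 158 N·m

158 N·m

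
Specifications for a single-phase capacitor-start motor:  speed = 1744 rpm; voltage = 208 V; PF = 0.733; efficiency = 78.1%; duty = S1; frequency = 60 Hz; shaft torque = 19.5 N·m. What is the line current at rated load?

ω = 2π×1744/60 = 182.6 rad/s; P_out = τω = 19.5 × 182.6 = 3561 W
P_in = P_out / η = 3561 / 0.781 = 4560 W
I = P_in / (V·cosφ) = 4560 / (208 × 0.733) = 29.9 A

29.9 A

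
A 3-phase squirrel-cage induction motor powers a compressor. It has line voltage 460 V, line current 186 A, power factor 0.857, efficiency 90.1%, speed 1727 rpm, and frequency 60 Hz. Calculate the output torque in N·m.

633 N·m

P_in = √3·V·I·cosφ = 1.732 × 460 × 186 × 0.857 = 126999 W
P_out = η·P_in = 0.901 × 126999 = 114426 W
n = 1727 rpm
ω = 2π×1727/60 = 180.9 rad/s
τ = P_out/ω = 114426/180.9 = 633 N·m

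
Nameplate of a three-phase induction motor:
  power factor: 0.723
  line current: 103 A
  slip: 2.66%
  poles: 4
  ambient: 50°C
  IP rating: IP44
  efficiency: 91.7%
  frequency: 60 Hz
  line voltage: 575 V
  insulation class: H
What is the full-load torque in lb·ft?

273 lb·ft

P_in = √3·V·I·cosφ = 1.732 × 575 × 103 × 0.723 = 74164 W
P_out = η·P_in = 0.917 × 74164 = 68008 W
n_s = 120×60/4 = 1800 rpm; n = 1800×(1−0.0266) = 1752 rpm
ω = 2π×1752/60 = 183.5 rad/s
τ = P_out/ω = 68008/183.5 = 370.6 N·m
In lb·ft: 370.6/1.356 = 273 lb·ft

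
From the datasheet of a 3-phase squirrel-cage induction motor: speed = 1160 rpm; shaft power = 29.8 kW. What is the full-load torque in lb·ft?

ω = 2π × 1160/60 = 121.5 rad/s
τ = P/ω = 29800/121.5 = 245.3 N·m
In lb·ft: 245.3/1.356 = 181 lb·ft

181 lb·ft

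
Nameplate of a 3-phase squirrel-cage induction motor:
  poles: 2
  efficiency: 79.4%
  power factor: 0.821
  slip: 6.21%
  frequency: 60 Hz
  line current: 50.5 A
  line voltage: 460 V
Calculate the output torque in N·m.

P_in = √3·V·I·cosφ = 1.732 × 460 × 50.5 × 0.821 = 33032 W
P_out = η·P_in = 0.794 × 33032 = 26227 W
n_s = 120×60/2 = 3600 rpm; n = 3600×(1−0.0621) = 3376 rpm
ω = 2π×3376/60 = 353.5 rad/s
τ = P_out/ω = 26227/353.5 = 74.2 N·m

74.2 N·m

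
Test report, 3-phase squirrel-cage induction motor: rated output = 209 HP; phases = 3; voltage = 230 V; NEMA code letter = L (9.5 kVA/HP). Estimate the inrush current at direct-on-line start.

S_LR = 9.5 × 209 = 1985.5 kVA
I_LR = S_LR/(√3·V_L) = 1985500/(1.732×230) = 4980 A

4980 A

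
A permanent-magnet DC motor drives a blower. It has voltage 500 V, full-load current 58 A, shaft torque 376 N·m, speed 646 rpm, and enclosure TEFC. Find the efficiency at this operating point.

ω = 2π × 646/60 = 67.65 rad/s; P_out = τω = 376 × 67.65 = 25436 W
P_in = V·I = 500 × 58 = 29000 W
η = P_out / P_in = 25436 / 29000 = 0.877 = 87.7%

87.7 %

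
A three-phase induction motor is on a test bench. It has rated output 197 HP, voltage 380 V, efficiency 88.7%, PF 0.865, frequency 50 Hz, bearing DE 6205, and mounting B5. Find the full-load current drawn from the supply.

291 A

P_out = 197 × 746 = 146962 W
P_in = P_out / η = 146962 / 0.887 = 165684 W
I_L = P_in / (√3·V_L·cosφ) = 165684 / (1.732 × 380 × 0.865) = 291 A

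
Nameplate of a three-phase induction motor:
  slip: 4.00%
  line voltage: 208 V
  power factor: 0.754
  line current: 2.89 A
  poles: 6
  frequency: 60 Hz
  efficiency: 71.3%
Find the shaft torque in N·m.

P_in = √3·V·I·cosφ = 1.732 × 208 × 2.89 × 0.754 = 785 W
P_out = η·P_in = 0.713 × 785 = 560 W
n_s = 120×60/6 = 1200 rpm; n = 1200×(1−0.04) = 1152 rpm
ω = 2π×1152/60 = 120.6 rad/s
τ = P_out/ω = 560/120.6 = 4.64 N·m

4.64 N·m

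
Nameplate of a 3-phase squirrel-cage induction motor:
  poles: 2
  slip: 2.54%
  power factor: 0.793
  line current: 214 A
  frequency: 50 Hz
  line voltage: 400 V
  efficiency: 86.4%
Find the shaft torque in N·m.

332 N·m

P_in = √3·V·I·cosφ = 1.732 × 400 × 214 × 0.793 = 117570 W
P_out = η·P_in = 0.864 × 117570 = 101580 W
n_s = 120×50/2 = 3000 rpm; n = 3000×(1−0.0254) = 2924 rpm
ω = 2π×2924/60 = 306.2 rad/s
τ = P_out/ω = 101580/306.2 = 332 N·m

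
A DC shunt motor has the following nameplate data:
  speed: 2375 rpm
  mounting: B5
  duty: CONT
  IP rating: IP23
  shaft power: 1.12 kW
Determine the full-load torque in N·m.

ω = 2π × 2375/60 = 248.7 rad/s
τ = P/ω = 1120/248.7 = 4.5 N·m

4.5 N·m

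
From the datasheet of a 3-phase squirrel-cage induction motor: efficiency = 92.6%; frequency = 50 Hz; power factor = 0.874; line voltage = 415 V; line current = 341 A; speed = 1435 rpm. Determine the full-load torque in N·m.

P_in = √3·V·I·cosφ = 1.732 × 415 × 341 × 0.874 = 214221 W
P_out = η·P_in = 0.926 × 214221 = 198369 W
n = 1435 rpm
ω = 2π×1435/60 = 150.3 rad/s
τ = P_out/ω = 198369/150.3 = 1320 N·m

1320 N·m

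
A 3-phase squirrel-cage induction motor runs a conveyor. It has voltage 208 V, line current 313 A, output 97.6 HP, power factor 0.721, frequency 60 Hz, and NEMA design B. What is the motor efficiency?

89.6 %

P_out = 97.6 × 746 = 72810 W
P_in = √3·V_L·I_L·cosφ = 1.732 × 208 × 313 × 0.721 = 81300 W
η = P_out / P_in = 72810 / 81300 = 0.896 = 89.6%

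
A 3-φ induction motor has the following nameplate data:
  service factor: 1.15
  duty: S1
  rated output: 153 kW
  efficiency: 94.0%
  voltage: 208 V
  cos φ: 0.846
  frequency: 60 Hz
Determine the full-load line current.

534 A

P_out = 153 kW = 153000 W
P_in = P_out / η = 153000 / 0.940 = 162766 W
I_L = P_in / (√3·V_L·cosφ) = 162766 / (1.732 × 208 × 0.846) = 534 A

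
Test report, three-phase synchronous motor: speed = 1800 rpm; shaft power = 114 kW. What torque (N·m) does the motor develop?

ω = 2π × 1800/60 = 188.5 rad/s
τ = P/ω = 114000/188.5 = 605 N·m

605 N·m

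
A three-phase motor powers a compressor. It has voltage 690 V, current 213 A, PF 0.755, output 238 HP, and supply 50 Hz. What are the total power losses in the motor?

14600 W

P_in = √3·V·I·cosφ = 1.732×690×213×0.755 = 192187 W
P_out = 238×746 = 177548 W
Losses = P_in − P_out = 192187 − 177548 = 14639 W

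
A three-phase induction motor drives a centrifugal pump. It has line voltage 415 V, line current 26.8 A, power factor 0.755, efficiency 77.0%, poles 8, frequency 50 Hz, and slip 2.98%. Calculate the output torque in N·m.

147 N·m

P_in = √3·V·I·cosφ = 1.732 × 415 × 26.8 × 0.755 = 14544 W
P_out = η·P_in = 0.77 × 14544 = 11199 W
n_s = 120×50/8 = 750 rpm; n = 750×(1−0.0298) = 728 rpm
ω = 2π×728/60 = 76.24 rad/s
τ = P_out/ω = 11199/76.24 = 147 N·m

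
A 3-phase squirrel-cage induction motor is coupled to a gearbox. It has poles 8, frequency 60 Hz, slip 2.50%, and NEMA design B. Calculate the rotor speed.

878 rpm

n_s = 120f/p = 120×60/8 = 900 rpm
n = n_s(1 − s) = 900 × (1 − 0.025) = 878 rpm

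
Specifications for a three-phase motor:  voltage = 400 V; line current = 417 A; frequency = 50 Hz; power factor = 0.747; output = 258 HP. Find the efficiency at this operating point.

89.2 %

P_out = 258 × 746 = 192468 W
P_in = √3·V_L·I_L·cosφ = 1.732 × 400 × 417 × 0.747 = 215807 W
η = P_out / P_in = 192468 / 215807 = 0.892 = 89.2%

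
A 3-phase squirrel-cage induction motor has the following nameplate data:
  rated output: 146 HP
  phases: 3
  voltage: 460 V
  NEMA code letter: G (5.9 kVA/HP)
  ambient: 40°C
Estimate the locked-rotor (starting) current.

S_LR = 5.9 × 146 = 861.4 kVA
I_LR = S_LR/(√3·V_L) = 861400/(1.732×460) = 1080 A

1080 A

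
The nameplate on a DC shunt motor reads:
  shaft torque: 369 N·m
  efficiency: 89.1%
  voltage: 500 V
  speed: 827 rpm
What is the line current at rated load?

71.7 A

ω = 2π×827/60 = 86.6 rad/s; P_out = τω = 369 × 86.6 = 31955 W
P_in = P_out / η = 31955 / 0.891 = 35864 W
I = P_in / V = 35864 / 500 = 71.7 A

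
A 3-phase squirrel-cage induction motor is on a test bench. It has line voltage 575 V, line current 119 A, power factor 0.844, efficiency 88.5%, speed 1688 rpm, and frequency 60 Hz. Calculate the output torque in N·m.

501 N·m

P_in = √3·V·I·cosφ = 1.732 × 575 × 119 × 0.844 = 100024 W
P_out = η·P_in = 0.885 × 100024 = 88521 W
n = 1688 rpm
ω = 2π×1688/60 = 176.8 rad/s
τ = P_out/ω = 88521/176.8 = 501 N·m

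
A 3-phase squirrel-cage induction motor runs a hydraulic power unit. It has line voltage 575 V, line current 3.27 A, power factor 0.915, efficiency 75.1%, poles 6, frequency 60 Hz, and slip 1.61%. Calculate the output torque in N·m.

18.1 N·m

P_in = √3·V·I·cosφ = 1.732 × 575 × 3.27 × 0.915 = 2980 W
P_out = η·P_in = 0.751 × 2980 = 2238 W
n_s = 120×60/6 = 1200 rpm; n = 1200×(1−0.0161) = 1181 rpm
ω = 2π×1181/60 = 123.7 rad/s
τ = P_out/ω = 2238/123.7 = 18.1 N·m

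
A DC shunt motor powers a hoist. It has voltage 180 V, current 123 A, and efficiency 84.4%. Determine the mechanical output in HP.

25 HP

P_in = V·I = 180 × 123 = 22140 W
P_out = η·P_in = 0.844 × 22140 = 18686 W
= 18686/746 = 25 HP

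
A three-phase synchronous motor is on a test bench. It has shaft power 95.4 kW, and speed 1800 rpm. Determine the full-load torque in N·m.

506 N·m

ω = 2π × 1800/60 = 188.5 rad/s
τ = P/ω = 95400/188.5 = 506 N·m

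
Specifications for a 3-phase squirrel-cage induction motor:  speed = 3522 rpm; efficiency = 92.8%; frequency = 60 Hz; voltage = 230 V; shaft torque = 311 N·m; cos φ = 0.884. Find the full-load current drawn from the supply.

ω = 2π×3522/60 = 368.8 rad/s; P_out = τω = 311 × 368.8 = 114697 W
P_in = P_out / η = 114697 / 0.928 = 123596 W
I_L = P_in / (√3·V_L·cosφ) = 123596 / (1.732 × 230 × 0.884) = 351 A

351 A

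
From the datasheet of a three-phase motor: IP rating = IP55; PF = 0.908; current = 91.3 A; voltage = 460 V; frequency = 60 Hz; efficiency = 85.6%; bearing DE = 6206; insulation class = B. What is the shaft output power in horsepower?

75.8 HP

P_in = √3·V·I·cosφ = 1.732 × 460 × 91.3 × 0.908 = 66048 W
P_out = η·P_in = 0.856 × 66048 = 56537 W
= 56537/746 = 75.8 HP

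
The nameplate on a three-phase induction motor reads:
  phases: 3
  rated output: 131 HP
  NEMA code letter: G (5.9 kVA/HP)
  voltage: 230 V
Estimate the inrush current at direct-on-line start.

1940 A

S_LR = 5.9 × 131 = 772.9 kVA
I_LR = S_LR/(√3·V_L) = 772900/(1.732×230) = 1940 A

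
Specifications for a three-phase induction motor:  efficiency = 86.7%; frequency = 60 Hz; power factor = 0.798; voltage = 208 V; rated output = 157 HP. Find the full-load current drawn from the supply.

470 A

P_out = 157 × 746 = 117122 W
P_in = P_out / η = 117122 / 0.867 = 135089 W
I_L = P_in / (√3·V_L·cosφ) = 135089 / (1.732 × 208 × 0.798) = 470 A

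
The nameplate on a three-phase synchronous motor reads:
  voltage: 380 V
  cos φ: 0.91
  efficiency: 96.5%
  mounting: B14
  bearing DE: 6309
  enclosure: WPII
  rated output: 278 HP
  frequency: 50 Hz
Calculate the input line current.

P_out = 278 × 746 = 207388 W
P_in = P_out / η = 207388 / 0.965 = 214910 W
I_L = P_in / (√3·V_L·cosφ) = 214910 / (1.732 × 380 × 0.91) = 359 A

359 A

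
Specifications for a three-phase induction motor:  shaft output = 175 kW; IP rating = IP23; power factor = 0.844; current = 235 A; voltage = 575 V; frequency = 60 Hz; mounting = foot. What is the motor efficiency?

88.6 %

P_out = 175 kW = 175000 W
P_in = √3·V_L·I_L·cosφ = 1.732 × 575 × 235 × 0.844 = 197527 W
η = P_out / P_in = 175000 / 197527 = 0.886 = 88.6%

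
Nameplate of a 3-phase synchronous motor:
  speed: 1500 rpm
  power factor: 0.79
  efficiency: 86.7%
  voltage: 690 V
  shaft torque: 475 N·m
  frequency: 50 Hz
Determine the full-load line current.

ω = 2π×1500/60 = 157.1 rad/s; P_out = τω = 475 × 157.1 = 74623 W
P_in = P_out / η = 74623 / 0.867 = 86070 W
I_L = P_in / (√3·V_L·cosφ) = 86070 / (1.732 × 690 × 0.79) = 91.2 A

91.2 A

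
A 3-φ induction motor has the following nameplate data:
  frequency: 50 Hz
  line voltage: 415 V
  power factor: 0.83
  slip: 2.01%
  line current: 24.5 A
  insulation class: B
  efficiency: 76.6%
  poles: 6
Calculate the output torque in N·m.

P_in = √3·V·I·cosφ = 1.732 × 415 × 24.5 × 0.83 = 14616 W
P_out = η·P_in = 0.766 × 14616 = 11196 W
n_s = 120×50/6 = 1000 rpm; n = 1000×(1−0.0201) = 980 rpm
ω = 2π×980/60 = 102.6 rad/s
τ = P_out/ω = 11196/102.6 = 109 N·m

109 N·m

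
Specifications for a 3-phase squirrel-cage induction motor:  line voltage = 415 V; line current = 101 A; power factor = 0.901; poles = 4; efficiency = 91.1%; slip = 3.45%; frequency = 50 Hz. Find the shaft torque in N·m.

P_in = √3·V·I·cosφ = 1.732 × 415 × 101 × 0.901 = 65410 W
P_out = η·P_in = 0.911 × 65410 = 59589 W
n_s = 120×50/4 = 1500 rpm; n = 1500×(1−0.0345) = 1448 rpm
ω = 2π×1448/60 = 151.6 rad/s
τ = P_out/ω = 59589/151.6 = 393 N·m

393 N·m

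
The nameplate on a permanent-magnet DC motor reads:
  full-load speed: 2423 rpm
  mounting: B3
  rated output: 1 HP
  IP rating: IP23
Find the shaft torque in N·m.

2.94 N·m

P_out = 1 × 746 = 746 W
ω = 2π × 2423/60 = 253.7 rad/s
τ = P_out/ω = 746/253.7 = 2.94 N·m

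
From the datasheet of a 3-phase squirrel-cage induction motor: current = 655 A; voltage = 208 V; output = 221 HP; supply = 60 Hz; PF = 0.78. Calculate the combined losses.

P_in = √3·V·I·cosφ = 1.732×208×655×0.78 = 184055 W
P_out = 221×746 = 164866 W
Losses = P_in − P_out = 184055 − 164866 = 19189 W

19200 W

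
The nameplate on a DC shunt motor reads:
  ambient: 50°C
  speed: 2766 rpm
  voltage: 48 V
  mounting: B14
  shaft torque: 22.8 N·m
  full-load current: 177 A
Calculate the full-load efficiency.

77.7 %

ω = 2π × 2766/60 = 289.7 rad/s; P_out = τω = 22.8 × 289.7 = 6605 W
P_in = V·I = 48 × 177 = 8496 W
η = P_out / P_in = 6605 / 8496 = 0.777 = 77.7%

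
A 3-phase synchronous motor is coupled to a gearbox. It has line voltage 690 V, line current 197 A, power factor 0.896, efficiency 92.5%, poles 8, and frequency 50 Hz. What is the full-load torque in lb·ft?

1830 lb·ft

P_in = √3·V·I·cosφ = 1.732 × 690 × 197 × 0.896 = 210946 W
P_out = η·P_in = 0.925 × 210946 = 195125 W
n = n_s = 120×50/8 = 750 rpm (synchronous)
ω = 2π×750/60 = 78.54 rad/s
τ = P_out/ω = 195125/78.54 = 2484 N·m
In lb·ft: 2484/1.356 = 1830 lb·ft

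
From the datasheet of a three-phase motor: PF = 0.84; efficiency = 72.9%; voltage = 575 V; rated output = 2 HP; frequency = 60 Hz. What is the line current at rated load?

2.45 A

P_out = 2 × 746 = 1492 W
P_in = P_out / η = 1492 / 0.729 = 2047 W
I_L = P_in / (√3·V_L·cosφ) = 2047 / (1.732 × 575 × 0.84) = 2.45 A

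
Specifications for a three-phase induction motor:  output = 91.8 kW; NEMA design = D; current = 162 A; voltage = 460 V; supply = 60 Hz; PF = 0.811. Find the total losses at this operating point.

12.9 kW

P_in = √3·V·I·cosφ = 1.732×460×162×0.811 = 104675 W
P_out = 91800 W
Losses = P_in − P_out = 104675 − 91800 = 12875 W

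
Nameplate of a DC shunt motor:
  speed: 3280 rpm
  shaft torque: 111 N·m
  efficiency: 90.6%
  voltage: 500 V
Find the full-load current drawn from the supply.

ω = 2π×3280/60 = 343.5 rad/s; P_out = τω = 111 × 343.5 = 38129 W
P_in = P_out / η = 38129 / 0.906 = 42085 W
I = P_in / V = 42085 / 500 = 84.2 A

84.2 A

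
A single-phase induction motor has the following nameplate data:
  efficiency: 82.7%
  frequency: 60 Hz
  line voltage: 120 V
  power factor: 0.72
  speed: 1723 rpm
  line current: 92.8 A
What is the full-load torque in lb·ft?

27.1 lb·ft

P_in = V·I·cosφ = 120 × 92.8 × 0.72 = 8018 W
P_out = η·P_in = 0.827 × 8018 = 6631 W
n = 1723 rpm
ω = 2π×1723/60 = 180.4 rad/s
τ = P_out/ω = 6631/180.4 = 36.76 N·m
In lb·ft: 36.76/1.356 = 27.1 lb·ft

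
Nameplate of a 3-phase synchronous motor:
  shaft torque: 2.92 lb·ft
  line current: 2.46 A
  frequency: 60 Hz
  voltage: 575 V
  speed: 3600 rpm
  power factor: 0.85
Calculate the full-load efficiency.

τ = 2.92 lb·ft × 1.356 = 3.96 N·m
ω = 2π × 3600/60 = 377 rad/s; P_out = τω = 3.96 × 377 = 1493 W
P_in = √3·V_L·I_L·cosφ = 1.732 × 575 × 2.46 × 0.85 = 2082 W
η = P_out / P_in = 1493 / 2082 = 0.717 = 71.7%

71.7 %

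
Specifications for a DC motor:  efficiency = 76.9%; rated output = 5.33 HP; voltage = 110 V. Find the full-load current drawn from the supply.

47 A

P_out = 5.33 × 746 = 3976 W
P_in = P_out / η = 3976 / 0.769 = 5170 W
I = P_in / V = 5170 / 110 = 47 A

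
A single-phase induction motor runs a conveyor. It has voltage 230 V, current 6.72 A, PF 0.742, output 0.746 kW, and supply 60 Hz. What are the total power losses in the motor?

401 W

P_in = V·I·cosφ = 230×6.72×0.742 = 1147 W
P_out = 746 W
Losses = P_in − P_out = 1147 − 746 = 401 W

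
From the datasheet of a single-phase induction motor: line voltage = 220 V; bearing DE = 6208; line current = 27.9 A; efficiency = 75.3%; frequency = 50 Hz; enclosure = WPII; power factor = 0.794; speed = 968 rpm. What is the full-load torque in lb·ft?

26.7 lb·ft

P_in = V·I·cosφ = 220 × 27.9 × 0.794 = 4874 W
P_out = η·P_in = 0.753 × 4874 = 3670 W
n = 968 rpm
ω = 2π×968/60 = 101.4 rad/s
τ = P_out/ω = 3670/101.4 = 36.19 N·m
In lb·ft: 36.19/1.356 = 26.7 lb·ft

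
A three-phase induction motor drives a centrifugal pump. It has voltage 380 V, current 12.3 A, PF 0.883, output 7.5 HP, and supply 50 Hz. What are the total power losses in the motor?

P_in = √3·V·I·cosφ = 1.732×380×12.3×0.883 = 7148 W
P_out = 7.5×746 = 5595 W
Losses = P_in − P_out = 7148 − 5595 = 1553 W

1.55 kW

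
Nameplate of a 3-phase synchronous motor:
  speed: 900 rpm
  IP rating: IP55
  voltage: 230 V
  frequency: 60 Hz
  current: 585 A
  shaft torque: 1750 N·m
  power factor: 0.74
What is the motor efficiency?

95.6 %

ω = 2π × 900/60 = 94.25 rad/s; P_out = τω = 1750 × 94.25 = 164938 W
P_in = √3·V_L·I_L·cosφ = 1.732 × 230 × 585 × 0.74 = 172450 W
η = P_out / P_in = 164938 / 172450 = 0.956 = 95.6%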